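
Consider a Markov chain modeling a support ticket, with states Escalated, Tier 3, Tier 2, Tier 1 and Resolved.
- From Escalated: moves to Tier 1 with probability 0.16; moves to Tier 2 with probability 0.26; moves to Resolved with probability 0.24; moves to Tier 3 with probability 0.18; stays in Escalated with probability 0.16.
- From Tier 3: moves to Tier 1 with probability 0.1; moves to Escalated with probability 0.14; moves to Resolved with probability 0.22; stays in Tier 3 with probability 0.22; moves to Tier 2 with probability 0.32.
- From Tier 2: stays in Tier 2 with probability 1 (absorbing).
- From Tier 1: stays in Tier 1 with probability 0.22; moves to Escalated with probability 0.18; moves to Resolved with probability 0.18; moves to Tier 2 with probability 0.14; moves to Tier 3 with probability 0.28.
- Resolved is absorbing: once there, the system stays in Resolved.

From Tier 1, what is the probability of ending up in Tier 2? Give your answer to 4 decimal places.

0.5059

Let h(s) be the probability of absorption at Tier 2 starting from transient state s. Then h(Tier 2) = 1 and h(Resolved) = 0. By first-step analysis:
h(Escalated) = 0.16·h(Escalated) + 0.18·h(Tier 3) + 0.26·1 + 0.16·h(Tier 1) + 0.24·0
h(Tier 3) = 0.14·h(Escalated) + 0.22·h(Tier 3) + 0.32·1 + 0.1·h(Tier 1) + 0.22·0
h(Tier 1) = 0.18·h(Escalated) + 0.28·h(Tier 3) + 0.14·1 + 0.22·h(Tier 1) + 0.18·0
Solving: h(Escalated) = 0.5280, h(Tier 3) = 0.5699, h(Tier 1) = 0.5059.
Starting from Tier 1, the probability is 0.5059.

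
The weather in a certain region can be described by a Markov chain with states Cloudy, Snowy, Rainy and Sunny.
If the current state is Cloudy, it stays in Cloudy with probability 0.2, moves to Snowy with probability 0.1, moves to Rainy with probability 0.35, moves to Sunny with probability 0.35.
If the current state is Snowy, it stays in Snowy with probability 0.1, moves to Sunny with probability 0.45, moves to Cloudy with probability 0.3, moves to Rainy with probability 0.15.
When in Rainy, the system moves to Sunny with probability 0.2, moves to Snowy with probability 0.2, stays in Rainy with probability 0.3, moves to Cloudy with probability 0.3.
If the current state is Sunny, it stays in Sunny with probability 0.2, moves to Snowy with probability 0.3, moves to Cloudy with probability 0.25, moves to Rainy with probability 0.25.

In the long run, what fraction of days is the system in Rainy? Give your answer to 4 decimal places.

Let the stationary distribution be π with π = πP and π_1 + π_2 + π_3 + π_4 = 1.
π_1 = 0.2·π_1 + 0.3·π_2 + 0.3·π_3 + 0.25·π_4
π_2 = 0.1·π_1 + 0.1·π_2 + 0.2·π_3 + 0.3·π_4
π_3 = 0.35·π_1 + 0.15·π_2 + 0.3·π_3 + 0.25·π_4
Solving with the normalization constraint gives π = (0.2598, 0.1841, 0.2711, 0.2850).
So the stationary probability of Rainy is 0.2711.

0.2711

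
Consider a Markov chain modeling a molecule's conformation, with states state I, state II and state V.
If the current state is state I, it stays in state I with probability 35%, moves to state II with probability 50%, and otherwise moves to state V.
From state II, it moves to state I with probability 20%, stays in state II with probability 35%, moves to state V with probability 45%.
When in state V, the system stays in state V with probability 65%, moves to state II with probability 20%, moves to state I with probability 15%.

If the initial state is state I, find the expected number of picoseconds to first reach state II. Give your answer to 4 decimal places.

2.4390

Let t(s) be the expected number of picoseconds to first reach state II from state s, with t(state II) = 0. Conditioning on the first picosecond:
t(state I) = 1 + 0.35·t(state I) + 0.15·t(state V)
t(state V) = 1 + 0.15·t(state I) + 0.65·t(state V)
Solving: t(state I) = 2.4390, t(state V) = 3.9024.
Expected picoseconds from state I to state II: 2.4390.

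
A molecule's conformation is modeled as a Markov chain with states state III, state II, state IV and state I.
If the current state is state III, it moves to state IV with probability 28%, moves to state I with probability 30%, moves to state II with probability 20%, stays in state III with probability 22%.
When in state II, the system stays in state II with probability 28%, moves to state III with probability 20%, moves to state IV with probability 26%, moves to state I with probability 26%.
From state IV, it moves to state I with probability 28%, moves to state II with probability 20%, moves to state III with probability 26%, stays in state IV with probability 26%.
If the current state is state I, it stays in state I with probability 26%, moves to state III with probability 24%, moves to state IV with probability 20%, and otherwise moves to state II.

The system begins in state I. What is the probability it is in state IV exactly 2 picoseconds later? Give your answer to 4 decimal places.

Propagate the distribution vector 2 picoseconds from state I.
After 0 picoseconds: (0.0000, 0.0000, 0.0000, 1.0000)
After 1 picosecond: (0.2400, 0.3000, 0.2000, 0.2600)
After 2 picoseconds: (0.2272, 0.2500, 0.2492, 0.2736)
P(in state IV after 2 picoseconds) = 0.2492

0.2492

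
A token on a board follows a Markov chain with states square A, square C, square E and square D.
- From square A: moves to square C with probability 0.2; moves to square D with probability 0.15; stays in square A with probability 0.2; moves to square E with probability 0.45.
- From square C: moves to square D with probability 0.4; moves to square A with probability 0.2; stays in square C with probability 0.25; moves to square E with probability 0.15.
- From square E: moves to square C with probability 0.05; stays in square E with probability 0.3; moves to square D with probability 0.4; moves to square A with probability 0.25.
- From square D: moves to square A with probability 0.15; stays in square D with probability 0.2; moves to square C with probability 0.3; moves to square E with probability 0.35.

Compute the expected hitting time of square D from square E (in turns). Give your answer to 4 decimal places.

Let t(s) be the expected number of turns to first reach square D from state s, with t(square D) = 0. Conditioning on the first turn:
t(square A) = 1 + 0.2·t(square A) + 0.2·t(square C) + 0.45·t(square E)
t(square C) = 1 + 0.2·t(square A) + 0.25·t(square C) + 0.15·t(square E)
t(square E) = 1 + 0.25·t(square A) + 0.05·t(square C) + 0.3·t(square E)
Solving: t(square A) = 3.6167, t(square C) = 2.8830, t(square E) = 2.9262.
Expected turns from square E to square D: 2.9262.

2.9262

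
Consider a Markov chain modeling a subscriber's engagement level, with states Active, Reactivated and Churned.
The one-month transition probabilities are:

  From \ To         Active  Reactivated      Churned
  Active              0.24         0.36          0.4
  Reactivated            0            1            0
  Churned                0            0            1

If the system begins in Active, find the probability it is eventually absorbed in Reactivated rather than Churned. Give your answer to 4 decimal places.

Let h(s) be the probability of absorption at Reactivated starting from transient state s. Then h(Reactivated) = 1 and h(Churned) = 0. By first-step analysis:
h(Active) = 0.24·h(Active) + 0.36·1 + 0.4·0
Solving: h(Active) = 0.4737.
Starting from Active, the probability is 0.4737.

0.4737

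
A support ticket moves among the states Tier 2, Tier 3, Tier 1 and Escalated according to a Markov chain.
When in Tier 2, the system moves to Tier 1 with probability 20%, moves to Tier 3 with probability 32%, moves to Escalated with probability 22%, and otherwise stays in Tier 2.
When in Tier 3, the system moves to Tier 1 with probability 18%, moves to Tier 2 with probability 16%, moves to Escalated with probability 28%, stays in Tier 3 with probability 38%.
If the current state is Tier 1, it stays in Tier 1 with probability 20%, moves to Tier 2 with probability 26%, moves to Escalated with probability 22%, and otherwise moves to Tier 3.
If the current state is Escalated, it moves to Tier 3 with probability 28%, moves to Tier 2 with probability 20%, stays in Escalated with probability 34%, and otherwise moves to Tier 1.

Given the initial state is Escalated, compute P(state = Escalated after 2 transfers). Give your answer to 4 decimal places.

Propagate the distribution vector 2 transfers from Escalated.
After 0 transfers: (0.0000, 0.0000, 0.0000, 1.0000)
After 1 transfer: (0.2000, 0.2800, 0.1800, 0.3400)
After 2 transfers: (0.2116, 0.3232, 0.1876, 0.2776)
P(in Escalated after 2 transfers) = 0.2776

0.2776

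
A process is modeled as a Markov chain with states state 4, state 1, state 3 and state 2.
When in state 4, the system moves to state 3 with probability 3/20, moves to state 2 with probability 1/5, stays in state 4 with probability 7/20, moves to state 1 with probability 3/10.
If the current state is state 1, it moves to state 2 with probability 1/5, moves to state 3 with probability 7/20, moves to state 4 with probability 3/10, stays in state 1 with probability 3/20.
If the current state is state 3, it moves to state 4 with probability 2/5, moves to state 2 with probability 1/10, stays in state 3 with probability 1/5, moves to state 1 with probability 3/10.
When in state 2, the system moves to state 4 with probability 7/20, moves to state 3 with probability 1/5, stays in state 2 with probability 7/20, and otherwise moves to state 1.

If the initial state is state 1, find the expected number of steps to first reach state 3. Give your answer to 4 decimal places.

Let t(s) be the expected number of steps to first reach state 3 from state s, with t(state 3) = 0. Conditioning on the first step:
t(state 4) = 1 + 0.35·t(state 4) + 0.3·t(state 1) + 0.2·t(state 2)
t(state 1) = 1 + 0.3·t(state 4) + 0.15·t(state 1) + 0.2·t(state 2)
t(state 2) = 1 + 0.35·t(state 4) + 0.1·t(state 1) + 0.35·t(state 2)
Solving: t(state 4) = 4.8602, t(state 1) = 4.0149, t(state 2) = 4.7732.
Expected steps from state 1 to state 3: 4.0149.

4.0149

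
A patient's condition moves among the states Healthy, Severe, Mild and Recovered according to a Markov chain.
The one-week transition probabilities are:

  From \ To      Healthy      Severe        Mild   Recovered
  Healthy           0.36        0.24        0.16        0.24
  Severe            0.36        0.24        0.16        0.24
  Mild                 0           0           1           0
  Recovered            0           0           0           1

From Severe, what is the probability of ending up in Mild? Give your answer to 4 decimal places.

Let h(s) be the probability of absorption at Mild starting from transient state s. Then h(Mild) = 1 and h(Recovered) = 0. By first-step analysis:
h(Healthy) = 0.36·h(Healthy) + 0.24·h(Severe) + 0.16·1 + 0.24·0
h(Severe) = 0.36·h(Healthy) + 0.24·h(Severe) + 0.16·1 + 0.24·0
Solving: h(Healthy) = 0.4000, h(Severe) = 0.4000.
Starting from Severe, the probability is 0.4000.

0.4000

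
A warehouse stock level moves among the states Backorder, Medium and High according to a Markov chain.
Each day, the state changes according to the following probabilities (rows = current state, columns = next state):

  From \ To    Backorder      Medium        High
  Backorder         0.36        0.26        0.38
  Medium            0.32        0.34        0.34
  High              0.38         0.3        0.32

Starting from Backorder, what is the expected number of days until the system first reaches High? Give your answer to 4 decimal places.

Let t(s) be the expected number of days to first reach High from state s, with t(High) = 0. Conditioning on the first day:
t(Backorder) = 1 + 0.36·t(Backorder) + 0.26·t(Medium)
t(Medium) = 1 + 0.32·t(Backorder) + 0.34·t(Medium)
Solving: t(Backorder) = 2.7123, t(Medium) = 2.8302.
Expected days from Backorder to High: 2.7123.

2.7123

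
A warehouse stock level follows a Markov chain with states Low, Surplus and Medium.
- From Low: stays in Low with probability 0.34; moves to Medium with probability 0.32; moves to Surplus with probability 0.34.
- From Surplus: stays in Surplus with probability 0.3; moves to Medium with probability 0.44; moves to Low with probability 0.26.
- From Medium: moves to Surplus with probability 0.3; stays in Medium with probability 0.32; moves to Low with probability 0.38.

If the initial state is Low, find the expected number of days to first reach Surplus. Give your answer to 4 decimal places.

Let t(s) be the expected number of days to first reach Surplus from state s, with t(Surplus) = 0. Conditioning on the first day:
t(Low) = 1 + 0.34·t(Low) + 0.32·t(Medium)
t(Medium) = 1 + 0.38·t(Low) + 0.32·t(Medium)
Solving: t(Low) = 3.0562, t(Medium) = 3.1785.
Expected days from Low to Surplus: 3.0562.

3.0562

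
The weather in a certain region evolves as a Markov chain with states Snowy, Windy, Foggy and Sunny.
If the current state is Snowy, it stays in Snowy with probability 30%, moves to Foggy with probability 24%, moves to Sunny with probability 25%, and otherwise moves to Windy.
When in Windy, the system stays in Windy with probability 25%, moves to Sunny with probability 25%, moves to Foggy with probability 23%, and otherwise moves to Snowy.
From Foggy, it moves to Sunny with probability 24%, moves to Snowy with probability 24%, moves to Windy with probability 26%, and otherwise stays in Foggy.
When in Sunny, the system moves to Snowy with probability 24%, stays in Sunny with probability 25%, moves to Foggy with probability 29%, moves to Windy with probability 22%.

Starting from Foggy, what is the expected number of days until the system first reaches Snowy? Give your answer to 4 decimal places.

4.0415

Let t(s) be the expected number of days to first reach Snowy from state s, with t(Snowy) = 0. Conditioning on the first day:
t(Windy) = 1 + 0.25·t(Windy) + 0.23·t(Foggy) + 0.25·t(Sunny)
t(Foggy) = 1 + 0.26·t(Windy) + 0.26·t(Foggy) + 0.24·t(Sunny)
t(Sunny) = 1 + 0.22·t(Windy) + 0.29·t(Foggy) + 0.25·t(Sunny)
Solving: t(Windy) = 3.9215, t(Foggy) = 4.0415, t(Sunny) = 4.0464.
Expected days from Foggy to Snowy: 4.0415.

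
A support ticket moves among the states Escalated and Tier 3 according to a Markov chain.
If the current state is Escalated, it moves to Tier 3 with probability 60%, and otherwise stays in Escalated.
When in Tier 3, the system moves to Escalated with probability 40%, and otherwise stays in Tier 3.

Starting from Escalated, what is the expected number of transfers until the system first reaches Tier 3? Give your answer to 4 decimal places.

1.6667

Let t(s) be the expected number of transfers to first reach Tier 3 from state s, with t(Tier 3) = 0. Conditioning on the first transfer:
t(Escalated) = 1 + 0.4·t(Escalated)
Solving: t(Escalated) = 1.6667.
Expected transfers from Escalated to Tier 3: 1.6667.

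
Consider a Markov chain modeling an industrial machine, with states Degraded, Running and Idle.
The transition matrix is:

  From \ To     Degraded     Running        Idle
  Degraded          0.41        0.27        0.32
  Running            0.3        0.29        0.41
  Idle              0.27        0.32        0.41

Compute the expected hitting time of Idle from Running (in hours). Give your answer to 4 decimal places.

Let t(s) be the expected number of hours to first reach Idle from state s, with t(Idle) = 0. Conditioning on the first hour:
t(Degraded) = 1 + 0.41·t(Degraded) + 0.27·t(Running)
t(Running) = 1 + 0.3·t(Degraded) + 0.29·t(Running)
Solving: t(Degraded) = 2.9003, t(Running) = 2.6339.
Expected hours from Running to Idle: 2.6339.

2.6339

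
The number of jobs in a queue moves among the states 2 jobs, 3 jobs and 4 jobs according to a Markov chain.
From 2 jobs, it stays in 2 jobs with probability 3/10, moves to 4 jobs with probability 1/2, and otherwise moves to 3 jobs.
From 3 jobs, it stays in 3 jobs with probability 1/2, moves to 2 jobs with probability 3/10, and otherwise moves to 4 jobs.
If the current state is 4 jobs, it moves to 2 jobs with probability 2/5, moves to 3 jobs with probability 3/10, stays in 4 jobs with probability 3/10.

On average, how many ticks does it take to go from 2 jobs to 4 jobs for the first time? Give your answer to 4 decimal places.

Let t(s) be the expected number of ticks to first reach 4 jobs from state s, with t(4 jobs) = 0. Conditioning on the first tick:
t(2 jobs) = 1 + 0.3·t(2 jobs) + 0.2·t(3 jobs)
t(3 jobs) = 1 + 0.3·t(2 jobs) + 0.5·t(3 jobs)
Solving: t(2 jobs) = 2.4138, t(3 jobs) = 3.4483.
Expected ticks from 2 jobs to 4 jobs: 2.4138.

2.4138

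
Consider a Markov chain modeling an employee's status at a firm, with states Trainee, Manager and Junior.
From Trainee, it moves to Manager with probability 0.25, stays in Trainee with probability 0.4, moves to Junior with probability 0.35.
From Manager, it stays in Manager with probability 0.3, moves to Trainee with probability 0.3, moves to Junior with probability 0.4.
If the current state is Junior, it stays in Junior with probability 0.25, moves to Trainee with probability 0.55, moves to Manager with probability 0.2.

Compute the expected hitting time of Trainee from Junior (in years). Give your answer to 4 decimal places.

Let t(s) be the expected number of years to first reach Trainee from state s, with t(Trainee) = 0. Conditioning on the first year:
t(Manager) = 1 + 0.3·t(Manager) + 0.4·t(Junior)
t(Junior) = 1 + 0.2·t(Manager) + 0.25·t(Junior)
Solving: t(Manager) = 2.5843, t(Junior) = 2.0225.
Expected years from Junior to Trainee: 2.0225.

2.0225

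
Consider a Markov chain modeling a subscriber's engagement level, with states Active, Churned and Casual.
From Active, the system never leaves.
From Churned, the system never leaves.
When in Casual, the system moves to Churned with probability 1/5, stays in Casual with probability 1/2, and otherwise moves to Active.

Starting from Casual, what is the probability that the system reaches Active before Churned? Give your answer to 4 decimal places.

Let h(s) be the probability of absorption at Active starting from transient state s. Then h(Active) = 1 and h(Churned) = 0. By first-step analysis:
h(Casual) = 0.3·1 + 0.2·0 + 0.5·h(Casual)
Solving: h(Casual) = 0.6000.
Starting from Casual, the probability is 0.6000.

0.6000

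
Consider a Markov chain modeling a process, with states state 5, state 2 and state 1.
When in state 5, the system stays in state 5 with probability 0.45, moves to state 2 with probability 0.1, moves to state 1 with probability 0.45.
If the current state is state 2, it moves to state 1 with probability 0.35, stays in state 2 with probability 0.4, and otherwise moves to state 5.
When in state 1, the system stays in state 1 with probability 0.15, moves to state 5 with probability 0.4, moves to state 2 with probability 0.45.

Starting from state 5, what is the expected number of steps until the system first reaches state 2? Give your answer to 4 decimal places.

4.5217

Let t(s) be the expected number of steps to first reach state 2 from state s, with t(state 2) = 0. Conditioning on the first step:
t(state 5) = 1 + 0.45·t(state 5) + 0.45·t(state 1)
t(state 1) = 1 + 0.4·t(state 5) + 0.15·t(state 1)
Solving: t(state 5) = 4.5217, t(state 1) = 3.3043.
Expected steps from state 5 to state 2: 4.5217.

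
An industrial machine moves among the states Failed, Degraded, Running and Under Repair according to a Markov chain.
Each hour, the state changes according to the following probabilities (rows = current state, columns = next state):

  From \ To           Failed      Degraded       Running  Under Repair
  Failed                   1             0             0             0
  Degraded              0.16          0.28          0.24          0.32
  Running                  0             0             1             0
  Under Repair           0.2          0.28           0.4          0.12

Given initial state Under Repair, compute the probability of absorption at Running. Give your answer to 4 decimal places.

Let h(s) be the probability of absorption at Running starting from transient state s. Then h(Running) = 1 and h(Failed) = 0. By first-step analysis:
h(Degraded) = 0.16·0 + 0.28·h(Degraded) + 0.24·1 + 0.32·h(Under Repair)
h(Under Repair) = 0.2·0 + 0.28·h(Degraded) + 0.4·1 + 0.12·h(Under Repair)
Solving: h(Degraded) = 0.6235, h(Under Repair) = 0.6529.
Starting from Under Repair, the probability is 0.6529.

0.6529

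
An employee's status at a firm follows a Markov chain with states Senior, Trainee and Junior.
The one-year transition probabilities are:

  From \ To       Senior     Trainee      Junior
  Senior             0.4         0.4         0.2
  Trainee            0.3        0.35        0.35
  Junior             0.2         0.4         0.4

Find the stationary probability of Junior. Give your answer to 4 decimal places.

0.3214

Let the stationary distribution be π with π = πP and π_1 + π_2 + π_3 = 1.
π_1 = 0.4·π_1 + 0.3·π_2 + 0.2·π_3
π_2 = 0.4·π_1 + 0.35·π_2 + 0.4·π_3
Solving with the normalization constraint gives π = (0.2976, 0.3810, 0.3214).
So the stationary probability of Junior is 0.3214.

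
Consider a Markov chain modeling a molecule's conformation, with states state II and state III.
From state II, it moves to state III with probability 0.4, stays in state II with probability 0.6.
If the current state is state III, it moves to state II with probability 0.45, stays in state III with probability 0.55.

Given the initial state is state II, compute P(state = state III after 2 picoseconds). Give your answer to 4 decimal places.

Sum over the intermediate state after 1 picosecond:
P = P(state II→state II)·P(state II→state III) + P(state II→state III)·P(state III→state III)
  = 0.6×0.4 + 0.4×0.55
  = 0.2400 + 0.2200 = 0.4600

0.4600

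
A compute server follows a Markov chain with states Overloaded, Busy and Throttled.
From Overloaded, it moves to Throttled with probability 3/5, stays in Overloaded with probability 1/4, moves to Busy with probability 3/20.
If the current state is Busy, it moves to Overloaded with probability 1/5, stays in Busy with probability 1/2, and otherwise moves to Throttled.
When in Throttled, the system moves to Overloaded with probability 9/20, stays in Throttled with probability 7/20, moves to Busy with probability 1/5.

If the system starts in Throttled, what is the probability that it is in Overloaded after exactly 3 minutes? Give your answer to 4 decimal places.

Propagate the distribution vector 3 minutes from Throttled.
After 0 minutes: (0.0000, 0.0000, 1.0000)
After 1 minute: (0.4500, 0.2000, 0.3500)
After 2 minutes: (0.3100, 0.2375, 0.4525)
After 3 minutes: (0.3286, 0.2558, 0.4156)
P(in Overloaded after 3 minutes) = 0.3286

0.3286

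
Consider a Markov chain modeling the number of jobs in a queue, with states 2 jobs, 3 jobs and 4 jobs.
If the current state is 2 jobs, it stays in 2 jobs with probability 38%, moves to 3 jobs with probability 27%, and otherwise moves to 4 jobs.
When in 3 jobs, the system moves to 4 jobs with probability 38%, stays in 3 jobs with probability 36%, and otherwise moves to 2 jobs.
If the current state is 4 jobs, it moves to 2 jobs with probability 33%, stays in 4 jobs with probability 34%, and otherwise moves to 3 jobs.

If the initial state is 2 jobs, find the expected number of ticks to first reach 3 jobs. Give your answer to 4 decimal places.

Let t(s) be the expected number of ticks to first reach 3 jobs from state s, with t(3 jobs) = 0. Conditioning on the first tick:
t(2 jobs) = 1 + 0.38·t(2 jobs) + 0.35·t(4 jobs)
t(4 jobs) = 1 + 0.33·t(2 jobs) + 0.34·t(4 jobs)
Solving: t(2 jobs) = 3.4389, t(4 jobs) = 3.2346.
Expected ticks from 2 jobs to 3 jobs: 3.4389.

3.4389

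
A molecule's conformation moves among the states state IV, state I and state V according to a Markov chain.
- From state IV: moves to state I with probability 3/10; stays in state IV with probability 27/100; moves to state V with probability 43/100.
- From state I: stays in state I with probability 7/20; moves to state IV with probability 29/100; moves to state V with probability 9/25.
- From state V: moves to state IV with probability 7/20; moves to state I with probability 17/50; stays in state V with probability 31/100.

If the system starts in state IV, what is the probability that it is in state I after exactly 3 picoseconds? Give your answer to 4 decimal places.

Propagate the distribution vector 3 picoseconds from state IV.
After 0 picoseconds: (1.0000, 0.0000, 0.0000)
After 1 picosecond: (0.2700, 0.3000, 0.4300)
After 2 picoseconds: (0.3104, 0.3322, 0.3574)
After 3 picoseconds: (0.3052, 0.3309, 0.3639)
P(in state I after 3 picoseconds) = 0.3309

0.3309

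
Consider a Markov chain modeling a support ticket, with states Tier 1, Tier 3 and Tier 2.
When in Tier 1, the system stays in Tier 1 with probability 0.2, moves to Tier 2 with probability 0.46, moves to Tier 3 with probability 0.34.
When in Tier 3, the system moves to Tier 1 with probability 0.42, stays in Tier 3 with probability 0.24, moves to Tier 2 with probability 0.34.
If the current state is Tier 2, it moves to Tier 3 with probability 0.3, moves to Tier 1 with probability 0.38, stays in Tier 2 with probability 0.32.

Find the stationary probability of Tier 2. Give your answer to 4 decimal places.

Let the stationary distribution be π with π = πP and π_1 + π_2 + π_3 = 1.
π_1 = 0.2·π_1 + 0.42·π_2 + 0.38·π_3
π_2 = 0.34·π_1 + 0.24·π_2 + 0.3·π_3
Solving with the normalization constraint gives π = (0.3321, 0.2955, 0.3724).
So the stationary probability of Tier 2 is 0.3724.

0.3724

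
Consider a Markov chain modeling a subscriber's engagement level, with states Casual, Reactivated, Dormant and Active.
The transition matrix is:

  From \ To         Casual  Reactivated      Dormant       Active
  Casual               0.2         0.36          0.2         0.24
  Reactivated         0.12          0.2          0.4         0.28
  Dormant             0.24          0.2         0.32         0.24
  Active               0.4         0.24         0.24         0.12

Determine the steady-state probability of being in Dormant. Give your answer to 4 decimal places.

0.2935

Let the stationary distribution be π with π = πP and π_1 + π_2 + π_3 + π_4 = 1.
π_1 = 0.2·π_1 + 0.12·π_2 + 0.24·π_3 + 0.4·π_4
π_2 = 0.36·π_1 + 0.2·π_2 + 0.2·π_3 + 0.24·π_4
π_3 = 0.2·π_1 + 0.4·π_2 + 0.32·π_3 + 0.24·π_4
Solving with the normalization constraint gives π = (0.2366, 0.2468, 0.2935, 0.2231).
So the stationary probability of Dormant is 0.2935.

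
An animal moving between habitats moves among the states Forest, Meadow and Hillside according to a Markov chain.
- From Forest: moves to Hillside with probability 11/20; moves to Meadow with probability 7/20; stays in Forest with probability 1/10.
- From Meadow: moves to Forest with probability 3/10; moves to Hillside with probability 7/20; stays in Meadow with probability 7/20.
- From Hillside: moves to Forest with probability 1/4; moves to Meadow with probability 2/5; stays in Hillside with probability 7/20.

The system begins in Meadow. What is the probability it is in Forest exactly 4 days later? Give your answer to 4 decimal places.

Propagate the distribution vector 4 days from Meadow.
After 0 days: (0.0000, 1.0000, 0.0000)
After 1 day: (0.3000, 0.3500, 0.3500)
After 2 days: (0.2225, 0.3675, 0.4100)
After 3 days: (0.2350, 0.3705, 0.3945)
After 4 days: (0.2333, 0.3697, 0.3970)
P(in Forest after 4 days) = 0.2333

0.2333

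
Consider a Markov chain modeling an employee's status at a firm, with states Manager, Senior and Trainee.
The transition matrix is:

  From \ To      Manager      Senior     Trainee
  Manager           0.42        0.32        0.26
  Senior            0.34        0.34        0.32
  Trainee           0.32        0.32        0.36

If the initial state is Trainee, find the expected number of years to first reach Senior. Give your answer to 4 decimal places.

Let t(s) be the expected number of years to first reach Senior from state s, with t(Senior) = 0. Conditioning on the first year:
t(Manager) = 1 + 0.42·t(Manager) + 0.26·t(Trainee)
t(Trainee) = 1 + 0.32·t(Manager) + 0.36·t(Trainee)
Solving: t(Manager) = 3.1250, t(Trainee) = 3.1250.
Expected years from Trainee to Senior: 3.1250.

3.1250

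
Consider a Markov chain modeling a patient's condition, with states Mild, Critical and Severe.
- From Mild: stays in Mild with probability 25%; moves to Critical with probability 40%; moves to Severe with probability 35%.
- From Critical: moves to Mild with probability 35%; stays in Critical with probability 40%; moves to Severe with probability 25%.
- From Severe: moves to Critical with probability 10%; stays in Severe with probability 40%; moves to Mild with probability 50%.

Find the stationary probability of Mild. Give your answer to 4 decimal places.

0.3641

Let the stationary distribution be π with π = πP and π_1 + π_2 + π_3 = 1.
π_1 = 0.25·π_1 + 0.35·π_2 + 0.5·π_3
π_2 = 0.4·π_1 + 0.4·π_2 + 0.1·π_3
Solving with the normalization constraint gives π = (0.3641, 0.2989, 0.3370).
So the stationary probability of Mild is 0.3641.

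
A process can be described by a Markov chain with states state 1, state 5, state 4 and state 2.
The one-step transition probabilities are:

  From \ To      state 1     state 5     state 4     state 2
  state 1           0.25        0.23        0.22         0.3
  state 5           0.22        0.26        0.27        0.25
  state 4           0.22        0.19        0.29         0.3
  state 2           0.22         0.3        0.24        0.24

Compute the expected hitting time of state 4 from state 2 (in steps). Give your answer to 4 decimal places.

4.1041

Let t(s) be the expected number of steps to first reach state 4 from state s, with t(state 4) = 0. Conditioning on the first step:
t(state 1) = 1 + 0.25·t(state 1) + 0.23·t(state 5) + 0.3·t(state 2)
t(state 5) = 1 + 0.22·t(state 1) + 0.26·t(state 5) + 0.25·t(state 2)
t(state 2) = 1 + 0.22·t(state 1) + 0.3·t(state 5) + 0.24·t(state 2)
Solving: t(state 1) = 4.1972, t(state 5) = 3.9857, t(state 2) = 4.1041.
Expected steps from state 2 to state 4: 4.1041.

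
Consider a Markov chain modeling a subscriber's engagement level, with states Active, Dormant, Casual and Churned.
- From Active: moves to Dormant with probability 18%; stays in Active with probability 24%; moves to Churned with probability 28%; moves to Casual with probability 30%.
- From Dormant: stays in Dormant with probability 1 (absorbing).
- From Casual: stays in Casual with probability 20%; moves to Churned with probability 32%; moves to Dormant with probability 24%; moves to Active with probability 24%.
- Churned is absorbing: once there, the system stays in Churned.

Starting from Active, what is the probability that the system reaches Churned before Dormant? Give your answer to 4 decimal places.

Let h(s) be the probability of absorption at Churned starting from transient state s. Then h(Churned) = 1 and h(Dormant) = 0. By first-step analysis:
h(Active) = 0.24·h(Active) + 0.18·0 + 0.3·h(Casual) + 0.28·1
h(Casual) = 0.24·h(Active) + 0.24·0 + 0.2·h(Casual) + 0.32·1
Solving: h(Active) = 0.5970, h(Casual) = 0.5791.
Starting from Active, the probability is 0.5970.

0.5970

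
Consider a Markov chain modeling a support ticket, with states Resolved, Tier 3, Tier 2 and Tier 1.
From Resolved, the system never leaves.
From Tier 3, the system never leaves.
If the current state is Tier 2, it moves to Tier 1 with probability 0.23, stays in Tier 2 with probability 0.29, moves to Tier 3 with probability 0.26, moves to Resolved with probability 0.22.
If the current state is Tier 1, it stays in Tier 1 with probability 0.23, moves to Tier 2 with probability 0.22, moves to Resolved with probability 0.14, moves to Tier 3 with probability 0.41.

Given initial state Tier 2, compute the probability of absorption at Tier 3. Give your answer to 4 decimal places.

Let h(s) be the probability of absorption at Tier 3 starting from transient state s. Then h(Tier 3) = 1 and h(Resolved) = 0. By first-step analysis:
h(Tier 2) = 0.22·0 + 0.26·1 + 0.29·h(Tier 2) + 0.23·h(Tier 1)
h(Tier 1) = 0.14·0 + 0.41·1 + 0.22·h(Tier 2) + 0.23·h(Tier 1)
Solving: h(Tier 2) = 0.5936, h(Tier 1) = 0.7021.
Starting from Tier 2, the probability is 0.5936.

0.5936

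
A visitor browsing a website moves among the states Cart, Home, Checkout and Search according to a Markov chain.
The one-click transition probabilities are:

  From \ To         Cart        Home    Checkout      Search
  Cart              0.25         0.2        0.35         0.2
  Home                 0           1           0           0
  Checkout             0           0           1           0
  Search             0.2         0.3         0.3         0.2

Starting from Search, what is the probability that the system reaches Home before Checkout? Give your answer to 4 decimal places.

0.4732

Let h(s) be the probability of absorption at Home starting from transient state s. Then h(Home) = 1 and h(Checkout) = 0. By first-step analysis:
h(Cart) = 0.25·h(Cart) + 0.2·1 + 0.35·0 + 0.2·h(Search)
h(Search) = 0.2·h(Cart) + 0.3·1 + 0.3·0 + 0.2·h(Search)
Solving: h(Cart) = 0.3929, h(Search) = 0.4732.
Starting from Search, the probability is 0.4732.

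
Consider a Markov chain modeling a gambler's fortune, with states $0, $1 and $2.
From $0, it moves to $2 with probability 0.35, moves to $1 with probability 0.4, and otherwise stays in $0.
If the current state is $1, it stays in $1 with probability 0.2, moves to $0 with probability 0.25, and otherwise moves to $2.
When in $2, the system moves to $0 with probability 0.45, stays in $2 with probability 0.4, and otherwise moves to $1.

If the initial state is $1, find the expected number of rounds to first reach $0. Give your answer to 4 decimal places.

2.8931

Let t(s) be the expected number of rounds to first reach $0 from state s, with t($0) = 0. Conditioning on the first round:
t($1) = 1 + 0.2·t($1) + 0.55·t($2)
t($2) = 1 + 0.15·t($1) + 0.4·t($2)
Solving: t($1) = 2.8931, t($2) = 2.3899.
Expected rounds from $1 to $0: 2.8931.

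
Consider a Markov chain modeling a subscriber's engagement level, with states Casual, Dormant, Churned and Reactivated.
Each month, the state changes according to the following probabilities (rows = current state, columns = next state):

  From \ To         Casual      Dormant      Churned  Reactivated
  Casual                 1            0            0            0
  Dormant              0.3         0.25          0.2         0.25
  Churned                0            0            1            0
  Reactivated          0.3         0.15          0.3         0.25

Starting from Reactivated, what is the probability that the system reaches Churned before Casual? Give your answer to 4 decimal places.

Let h(s) be the probability of absorption at Churned starting from transient state s. Then h(Churned) = 1 and h(Casual) = 0. By first-step analysis:
h(Dormant) = 0.3·0 + 0.25·h(Dormant) + 0.2·1 + 0.25·h(Reactivated)
h(Reactivated) = 0.3·0 + 0.15·h(Dormant) + 0.3·1 + 0.25·h(Reactivated)
Solving: h(Dormant) = 0.4286, h(Reactivated) = 0.4857.
Starting from Reactivated, the probability is 0.4857.

0.4857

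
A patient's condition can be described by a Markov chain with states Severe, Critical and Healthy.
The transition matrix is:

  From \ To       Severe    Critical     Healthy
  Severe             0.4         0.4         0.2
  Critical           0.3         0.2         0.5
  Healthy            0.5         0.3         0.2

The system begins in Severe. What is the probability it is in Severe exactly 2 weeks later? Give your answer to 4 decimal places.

Sum over the intermediate state after 1 week:
P = P(Severe→Severe)·P(Severe→Severe) + P(Severe→Critical)·P(Critical→Severe) + P(Severe→Healthy)·P(Healthy→Severe)
  = 0.4×0.4 + 0.4×0.3 + 0.2×0.5
  = 0.1600 + 0.1200 + 0.1000 = 0.3800

0.3800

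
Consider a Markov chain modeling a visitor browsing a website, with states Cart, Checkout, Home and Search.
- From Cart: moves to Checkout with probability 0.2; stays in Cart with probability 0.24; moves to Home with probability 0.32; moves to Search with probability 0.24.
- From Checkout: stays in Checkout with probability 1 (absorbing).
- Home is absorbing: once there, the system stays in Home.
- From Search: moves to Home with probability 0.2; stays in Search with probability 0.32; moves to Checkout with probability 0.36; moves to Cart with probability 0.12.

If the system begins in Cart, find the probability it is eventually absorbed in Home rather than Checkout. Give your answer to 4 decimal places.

0.5443

Let h(s) be the probability of absorption at Home starting from transient state s. Then h(Home) = 1 and h(Checkout) = 0. By first-step analysis:
h(Cart) = 0.24·h(Cart) + 0.2·0 + 0.32·1 + 0.24·h(Search)
h(Search) = 0.12·h(Cart) + 0.36·0 + 0.2·1 + 0.32·h(Search)
Solving: h(Cart) = 0.5443, h(Search) = 0.3902.
Starting from Cart, the probability is 0.5443.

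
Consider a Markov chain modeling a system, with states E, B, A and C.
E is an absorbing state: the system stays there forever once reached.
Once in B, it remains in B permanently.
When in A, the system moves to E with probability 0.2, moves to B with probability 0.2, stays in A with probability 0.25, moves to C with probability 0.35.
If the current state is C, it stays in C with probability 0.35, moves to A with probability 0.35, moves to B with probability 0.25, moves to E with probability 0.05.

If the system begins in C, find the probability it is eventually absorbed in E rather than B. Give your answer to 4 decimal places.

Let h(s) be the probability of absorption at E starting from transient state s. Then h(E) = 1 and h(B) = 0. By first-step analysis:
h(A) = 0.2·1 + 0.2·0 + 0.25·h(A) + 0.35·h(C)
h(C) = 0.05·1 + 0.25·0 + 0.35·h(A) + 0.35·h(C)
Solving: h(A) = 0.4041, h(C) = 0.2945.
Starting from C, the probability is 0.2945.

0.2945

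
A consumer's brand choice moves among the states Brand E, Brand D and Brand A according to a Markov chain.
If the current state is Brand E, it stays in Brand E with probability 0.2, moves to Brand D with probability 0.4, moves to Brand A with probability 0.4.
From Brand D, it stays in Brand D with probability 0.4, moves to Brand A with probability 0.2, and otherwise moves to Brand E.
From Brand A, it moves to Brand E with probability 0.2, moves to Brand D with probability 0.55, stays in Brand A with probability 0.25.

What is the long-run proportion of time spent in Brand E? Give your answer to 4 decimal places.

0.2881

Let the stationary distribution be π with π = πP and π_1 + π_2 + π_3 = 1.
π_1 = 0.2·π_1 + 0.4·π_2 + 0.2·π_3
π_2 = 0.4·π_1 + 0.4·π_2 + 0.55·π_3
Solving with the normalization constraint gives π = (0.2881, 0.4407, 0.2712).
So the stationary probability of Brand E is 0.2881.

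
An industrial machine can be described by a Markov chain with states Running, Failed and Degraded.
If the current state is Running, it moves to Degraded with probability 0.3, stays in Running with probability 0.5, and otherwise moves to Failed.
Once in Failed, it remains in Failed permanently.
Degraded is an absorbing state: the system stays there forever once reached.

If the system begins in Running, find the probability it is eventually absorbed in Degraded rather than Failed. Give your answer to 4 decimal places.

Let h(s) be the probability of absorption at Degraded starting from transient state s. Then h(Degraded) = 1 and h(Failed) = 0. By first-step analysis:
h(Running) = 0.5·h(Running) + 0.2·0 + 0.3·1
Solving: h(Running) = 0.6000.
Starting from Running, the probability is 0.6000.

0.6000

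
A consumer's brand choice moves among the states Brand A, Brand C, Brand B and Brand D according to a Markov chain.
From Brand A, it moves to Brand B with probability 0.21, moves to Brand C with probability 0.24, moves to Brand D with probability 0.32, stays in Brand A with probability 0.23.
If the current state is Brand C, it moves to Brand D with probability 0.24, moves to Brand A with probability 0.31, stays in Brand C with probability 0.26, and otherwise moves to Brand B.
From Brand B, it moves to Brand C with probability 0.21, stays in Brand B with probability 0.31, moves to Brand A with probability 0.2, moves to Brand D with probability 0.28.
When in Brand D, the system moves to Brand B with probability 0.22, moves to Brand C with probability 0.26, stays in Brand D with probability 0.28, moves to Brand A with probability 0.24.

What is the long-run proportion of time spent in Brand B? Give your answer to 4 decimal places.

Let the stationary distribution be π with π = πP and π_1 + π_2 + π_3 + π_4 = 1.
π_1 = 0.23·π_1 + 0.31·π_2 + 0.2·π_3 + 0.24·π_4
π_2 = 0.24·π_1 + 0.26·π_2 + 0.21·π_3 + 0.26·π_4
π_3 = 0.21·π_1 + 0.19·π_2 + 0.31·π_3 + 0.22·π_4
Solving with the normalization constraint gives π = (0.2454, 0.2435, 0.2310, 0.2801).
So the stationary probability of Brand B is 0.2310.

0.2310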